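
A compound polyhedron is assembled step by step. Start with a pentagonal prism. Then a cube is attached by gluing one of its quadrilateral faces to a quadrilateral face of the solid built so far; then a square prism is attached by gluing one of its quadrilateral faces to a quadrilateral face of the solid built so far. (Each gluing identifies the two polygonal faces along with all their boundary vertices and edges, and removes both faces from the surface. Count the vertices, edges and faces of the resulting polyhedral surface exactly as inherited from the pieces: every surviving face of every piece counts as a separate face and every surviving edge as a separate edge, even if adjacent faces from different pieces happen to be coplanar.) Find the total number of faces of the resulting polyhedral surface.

A pentagonal prism: V=10, E=15, F=7.
Attach a cube (V=8, E=12, F=6) along a 4-gon: merge 4 vertices and 4 edges, delete both glued faces → V=14, E=23, F=11.
Attach a square prism (V=8, E=12, F=6) along a 4-gon: merge 4 vertices and 4 edges, delete both glued faces → V=18, E=31, F=15.
Check: V − E + F = 18 − 31 + 15 = 2.

15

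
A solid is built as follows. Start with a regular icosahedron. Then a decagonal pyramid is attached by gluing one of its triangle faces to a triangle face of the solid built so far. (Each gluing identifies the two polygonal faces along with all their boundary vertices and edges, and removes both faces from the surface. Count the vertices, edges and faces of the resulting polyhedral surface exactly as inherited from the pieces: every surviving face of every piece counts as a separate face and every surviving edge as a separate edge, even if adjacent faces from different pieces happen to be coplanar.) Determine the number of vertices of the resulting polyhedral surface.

20

A regular icosahedron: V=12, E=30, F=20.
Attach a decagonal pyramid (V=11, E=20, F=11) along a 3-gon: merge 3 vertices and 3 edges, delete both glued faces → V=20, E=47, F=29.
Check: V − E + F = 20 − 47 + 29 = 2.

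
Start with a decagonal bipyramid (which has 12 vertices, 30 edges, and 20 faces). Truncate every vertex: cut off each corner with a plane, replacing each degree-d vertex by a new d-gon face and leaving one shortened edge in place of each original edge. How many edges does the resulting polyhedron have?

90

Truncation replaces each original edge-end by a new vertex, so V′ = 2E = 60.
Each original edge survives, and each old vertex of degree d contributes d new edges; summing degrees gives Σd = 2E, so E′ = E + 2E = 3E = 90.
Each original face survives and each original vertex becomes one new face: F′ = F + V = 32.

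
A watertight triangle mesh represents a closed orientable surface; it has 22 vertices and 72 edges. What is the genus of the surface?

2

Every face is a triangle and each edge borders two faces, so 3F = 2·72, giving F = 48.
χ = V − E + F = 22 − 72 + 48 = -2.
For a closed orientable surface χ = 2 − 2g, so g = (2 − (-2))/2 = 2.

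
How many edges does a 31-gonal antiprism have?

An antiprism on an n-gon has two n-gon caps and 2n triangles: V = 2·31 = 62, E = 4·31 = 124, F = 2·31 + 2 = 64.

124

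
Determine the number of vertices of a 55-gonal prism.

A prism on an n-gon has two n-gon bases and n rectangular sides: V = 2·55 = 110, E = 3·55 = 165, F = 55 + 2 = 57.

110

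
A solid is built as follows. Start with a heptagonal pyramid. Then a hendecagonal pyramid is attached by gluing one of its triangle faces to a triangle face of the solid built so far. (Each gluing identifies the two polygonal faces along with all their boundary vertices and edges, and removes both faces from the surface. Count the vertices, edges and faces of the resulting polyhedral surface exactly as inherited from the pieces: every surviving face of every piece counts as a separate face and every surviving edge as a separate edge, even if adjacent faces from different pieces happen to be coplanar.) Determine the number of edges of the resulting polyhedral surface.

33

A heptagonal pyramid: V=8, E=14, F=8.
Attach a hendecagonal pyramid (V=12, E=22, F=12) along a 3-gon: merge 3 vertices and 3 edges, delete both glued faces → V=17, E=33, F=18.
Check: V − E + F = 17 − 33 + 18 = 2.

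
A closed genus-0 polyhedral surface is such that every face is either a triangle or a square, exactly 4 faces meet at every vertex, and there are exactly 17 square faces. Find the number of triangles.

Let x be the number of triangles; then F = 17 + x.
Edge–face incidences: 2E = 4·17 + 3·x = 68 + 3x.
Every vertex has degree 4, so 4V = 2E.
Euler: V − E + F = 2 ⇒ (2E)/4 − E + (17 + x) = 2.
Multiply by 8: 2·(2E) − 4·(2E) + 8·(17 + x) = 16, i.e. 136 + 8x − 2·(68 + 3x) = 16.
Collecting terms: 2x = 16, so x = 8.
Then 2E = 68 + 3·8 = 92, so E = 46, V = 2E/4 = 23, F = 17 + 8 = 25.

8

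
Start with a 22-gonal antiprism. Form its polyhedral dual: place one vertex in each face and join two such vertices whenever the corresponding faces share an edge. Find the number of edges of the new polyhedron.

The base solid has V = 44, E = 88, F = 46.
The dual swaps V and F and preserves E: V′ = F = 46, E′ = E = 88, F′ = V = 44.

88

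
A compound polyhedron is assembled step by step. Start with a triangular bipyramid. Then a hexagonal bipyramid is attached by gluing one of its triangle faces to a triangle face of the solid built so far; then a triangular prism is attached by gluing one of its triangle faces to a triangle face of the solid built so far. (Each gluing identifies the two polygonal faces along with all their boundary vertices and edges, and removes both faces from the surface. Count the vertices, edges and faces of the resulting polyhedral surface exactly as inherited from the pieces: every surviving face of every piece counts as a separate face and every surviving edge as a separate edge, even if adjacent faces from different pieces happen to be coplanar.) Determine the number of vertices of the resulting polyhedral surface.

13

A triangular bipyramid: V=5, E=9, F=6.
Attach a hexagonal bipyramid (V=8, E=18, F=12) along a 3-gon: merge 3 vertices and 3 edges, delete both glued faces → V=10, E=24, F=16.
Attach a triangular prism (V=6, E=9, F=5) along a 3-gon: merge 3 vertices and 3 edges, delete both glued faces → V=13, E=30, F=19.
Check: V − E + F = 13 − 30 + 19 = 2.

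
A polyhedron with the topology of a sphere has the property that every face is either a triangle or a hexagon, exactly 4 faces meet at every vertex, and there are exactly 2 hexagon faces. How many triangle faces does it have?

Let x be the number of triangles; then F = 2 + x.
Edge–face incidences: 2E = 6·2 + 3·x = 12 + 3x.
Every vertex has degree 4, so 4V = 2E.
Euler: V − E + F = 2 ⇒ (2E)/4 − E + (2 + x) = 2.
Multiply by 8: 2·(2E) − 4·(2E) + 8·(2 + x) = 16, i.e. 16 + 8x − 2·(12 + 3x) = 16.
Collecting terms: 2x − 8 = 16, so 2x = 24, so x = 12.
Then 2E = 12 + 3·12 = 48, so E = 24, V = 2E/4 = 12, F = 2 + 12 = 14.

12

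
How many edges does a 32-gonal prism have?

96

A prism on an n-gon has two n-gon bases and n rectangular sides: V = 2·32 = 64, E = 3·32 = 96, F = 32 + 2 = 34.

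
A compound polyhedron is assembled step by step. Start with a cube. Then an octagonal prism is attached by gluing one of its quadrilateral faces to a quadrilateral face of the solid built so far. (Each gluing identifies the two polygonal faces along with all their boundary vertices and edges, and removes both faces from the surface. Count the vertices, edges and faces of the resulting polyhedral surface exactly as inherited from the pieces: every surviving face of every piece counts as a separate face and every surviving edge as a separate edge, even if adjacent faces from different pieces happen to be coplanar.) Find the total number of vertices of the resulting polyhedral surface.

A cube: V=8, E=12, F=6.
Attach an octagonal prism (V=16, E=24, F=10) along a 4-gon: merge 4 vertices and 4 edges, delete both glued faces → V=20, E=32, F=14.
Check: V − E + F = 20 − 32 + 14 = 2.

20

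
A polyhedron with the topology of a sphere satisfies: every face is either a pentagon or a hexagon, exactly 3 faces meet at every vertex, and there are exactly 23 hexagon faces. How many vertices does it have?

66

Let x be the number of pentagons; then F = 23 + x.
Edge–face incidences: 2E = 6·23 + 5·x = 138 + 5x.
Every vertex has degree 3, so 3V = 2E.
Euler: V − E + F = 2 ⇒ (2E)/3 − E + (23 + x) = 2.
Multiply by 6: 2·(2E) − 3·(2E) + 6·(23 + x) = 12, i.e. 138 + 6x − (138 + 5x) = 12.
Collecting terms: x = 12.
Then 2E = 138 + 5·12 = 198, so E = 99, V = 2E/3 = 66, F = 23 + 12 = 35.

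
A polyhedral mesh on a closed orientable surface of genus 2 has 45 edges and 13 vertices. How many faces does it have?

For a closed orientable surface of genus 2, χ = 2 − 2·2 = -2.
F = -2 − V + E = -2 − 13 + 45 = 30.

30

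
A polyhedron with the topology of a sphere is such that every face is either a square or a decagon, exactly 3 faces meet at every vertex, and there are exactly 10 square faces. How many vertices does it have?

20

Let x be the number of decagons; then F = 10 + x.
Edge–face incidences: 2E = 4·10 + 10·x = 40 + 10x.
Every vertex has degree 3, so 3V = 2E.
Euler: V − E + F = 2 ⇒ (2E)/3 − E + (10 + x) = 2.
Multiply by 6: 2·(2E) − 3·(2E) + 6·(10 + x) = 12, i.e. 60 + 6x − (40 + 10x) = 12.
Collecting terms: −4x + 20 = 12, so −4x = −8, so x = 2.
Then 2E = 40 + 10·2 = 60, so E = 30, V = 2E/3 = 20, F = 10 + 2 = 12.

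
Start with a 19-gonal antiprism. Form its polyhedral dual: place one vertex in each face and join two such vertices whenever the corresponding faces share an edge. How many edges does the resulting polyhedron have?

The base solid has V = 38, E = 76, F = 40.
The dual swaps V and F and preserves E: V′ = F = 40, E′ = E = 76, F′ = V = 38.

76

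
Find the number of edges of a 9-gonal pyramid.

A pyramid on an n-gon base has one n-gon and n triangles: V = 9 + 1 = 10, E = 2·9 = 18, F = 9 + 1 = 10.
Check: V − E + F = 10 − 18 + 10 = 2.

18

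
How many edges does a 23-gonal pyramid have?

A pyramid on an n-gon base has one n-gon and n triangles: V = 23 + 1 = 24, E = 2·23 = 46, F = 23 + 1 = 24.

46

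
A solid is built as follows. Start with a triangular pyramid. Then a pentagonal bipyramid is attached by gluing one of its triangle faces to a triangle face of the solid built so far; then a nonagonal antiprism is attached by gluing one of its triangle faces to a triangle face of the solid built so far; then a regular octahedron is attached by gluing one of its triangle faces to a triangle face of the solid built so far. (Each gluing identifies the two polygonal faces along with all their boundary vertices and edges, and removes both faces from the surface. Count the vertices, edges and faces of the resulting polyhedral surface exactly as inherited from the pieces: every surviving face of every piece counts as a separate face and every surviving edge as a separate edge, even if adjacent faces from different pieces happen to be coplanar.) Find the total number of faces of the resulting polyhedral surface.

36

A triangular pyramid: V=4, E=6, F=4.
Attach a pentagonal bipyramid (V=7, E=15, F=10) along a 3-gon: merge 3 vertices and 3 edges, delete both glued faces → V=8, E=18, F=12.
Attach a nonagonal antiprism (V=18, E=36, F=20) along a 3-gon: merge 3 vertices and 3 edges, delete both glued faces → V=23, E=51, F=30.
Attach a regular octahedron (V=6, E=12, F=8) along a 3-gon: merge 3 vertices and 3 edges, delete both glued faces → V=26, E=60, F=36.
Check: V − E + F = 26 − 60 + 36 = 2.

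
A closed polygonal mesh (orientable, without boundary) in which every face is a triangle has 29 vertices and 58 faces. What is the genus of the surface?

Every face is a triangle, so 2E = 3·58 = 174, giving E = 87.
χ = V − E + F = 29 − 87 + 58 = 0.
For a closed orientable surface χ = 2 − 2g, so g = (2 − (0))/2 = 1.

1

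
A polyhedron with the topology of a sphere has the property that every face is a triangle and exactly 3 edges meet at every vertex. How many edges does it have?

Each face has 3 edges and each edge borders two faces, so 2E = 3F.
Each vertex has degree 3, so 3V = 2E and hence V = 3F/3.
Euler: V − E + F = 2 ⇒ (3F/3) − (3F/2) + F = 2.
Multiply by 6: (6 − 9 + 6)F = 12, i.e. 3F = 12.
So F = 4, E = 3·4/2 = 6, V = 3·4/3 = 4.

6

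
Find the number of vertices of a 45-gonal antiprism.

An antiprism on an n-gon has two n-gon caps and 2n triangles: V = 2·45 = 90, E = 4·45 = 180, F = 2·45 + 2 = 92.
Check: V − E + F = 90 − 180 + 92 = 2.

90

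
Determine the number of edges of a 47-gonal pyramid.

94

A pyramid on an n-gon base has one n-gon and n triangles: V = 47 + 1 = 48, E = 2·47 = 94, F = 47 + 1 = 48.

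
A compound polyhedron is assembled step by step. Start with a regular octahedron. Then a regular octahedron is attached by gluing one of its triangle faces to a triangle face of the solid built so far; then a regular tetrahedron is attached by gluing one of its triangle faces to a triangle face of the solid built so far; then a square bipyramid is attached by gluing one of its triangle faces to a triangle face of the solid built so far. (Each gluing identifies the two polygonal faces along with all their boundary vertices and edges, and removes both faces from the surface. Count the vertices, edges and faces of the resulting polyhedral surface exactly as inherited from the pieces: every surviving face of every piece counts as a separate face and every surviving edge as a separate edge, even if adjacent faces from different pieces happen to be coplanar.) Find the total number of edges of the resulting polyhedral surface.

A regular octahedron: V=6, E=12, F=8.
Attach a regular octahedron (V=6, E=12, F=8) along a 3-gon: merge 3 vertices and 3 edges, delete both glued faces → V=9, E=21, F=14.
Attach a regular tetrahedron (V=4, E=6, F=4) along a 3-gon: merge 3 vertices and 3 edges, delete both glued faces → V=10, E=24, F=16.
Attach a square bipyramid (V=6, E=12, F=8) along a 3-gon: merge 3 vertices and 3 edges, delete both glued faces → V=13, E=33, F=22.
Check: V − E + F = 13 − 33 + 22 = 2.

33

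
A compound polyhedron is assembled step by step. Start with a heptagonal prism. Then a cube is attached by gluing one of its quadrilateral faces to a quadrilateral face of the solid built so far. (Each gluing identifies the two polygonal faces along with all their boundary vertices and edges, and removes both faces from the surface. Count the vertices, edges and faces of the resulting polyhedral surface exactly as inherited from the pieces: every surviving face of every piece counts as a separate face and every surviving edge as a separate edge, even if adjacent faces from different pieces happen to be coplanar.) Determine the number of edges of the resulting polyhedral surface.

29

A heptagonal prism: V=14, E=21, F=9.
Attach a cube (V=8, E=12, F=6) along a 4-gon: merge 4 vertices and 4 edges, delete both glued faces → V=18, E=29, F=13.
Check: V − E + F = 18 − 29 + 13 = 2.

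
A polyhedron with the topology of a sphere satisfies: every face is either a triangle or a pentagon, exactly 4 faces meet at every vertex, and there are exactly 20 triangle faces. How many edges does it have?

Let x be the number of pentagons; then F = 20 + x.
Edge–face incidences: 2E = 3·20 + 5·x = 60 + 5x.
Every vertex has degree 4, so 4V = 2E.
Euler: V − E + F = 2 ⇒ (2E)/4 − E + (20 + x) = 2.
Multiply by 8: 2·(2E) − 4·(2E) + 8·(20 + x) = 16, i.e. 160 + 8x − 2·(60 + 5x) = 16.
Collecting terms: −2x + 40 = 16, so −2x = −24, so x = 12.
Then 2E = 60 + 5·12 = 120, so E = 60, V = 2E/4 = 30, F = 20 + 12 = 32.

60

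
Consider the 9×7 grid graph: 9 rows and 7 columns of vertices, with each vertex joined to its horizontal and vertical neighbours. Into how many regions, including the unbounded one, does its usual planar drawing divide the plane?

The grid has V = 9·7 = 63 vertices and E = 9·6 + 7·8 = 110 edges.
F = 2 − V + E = 2 − 63 + 110 = 49.

49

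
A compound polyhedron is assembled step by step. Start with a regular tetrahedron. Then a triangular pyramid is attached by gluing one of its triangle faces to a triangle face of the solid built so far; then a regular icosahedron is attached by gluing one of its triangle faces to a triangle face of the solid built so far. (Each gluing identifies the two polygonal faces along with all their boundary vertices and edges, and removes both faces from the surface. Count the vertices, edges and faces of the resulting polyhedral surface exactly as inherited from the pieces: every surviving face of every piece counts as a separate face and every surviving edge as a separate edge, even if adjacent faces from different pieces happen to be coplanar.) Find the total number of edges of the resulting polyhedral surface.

A regular tetrahedron: V=4, E=6, F=4.
Attach a triangular pyramid (V=4, E=6, F=4) along a 3-gon: merge 3 vertices and 3 edges, delete both glued faces → V=5, E=9, F=6.
Attach a regular icosahedron (V=12, E=30, F=20) along a 3-gon: merge 3 vertices and 3 edges, delete both glued faces → V=14, E=36, F=24.
Check: V − E + F = 14 − 36 + 24 = 2.

36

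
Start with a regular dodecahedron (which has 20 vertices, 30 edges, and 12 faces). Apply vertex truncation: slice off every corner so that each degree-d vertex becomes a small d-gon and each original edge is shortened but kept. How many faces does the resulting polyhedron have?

Truncation replaces each original edge-end by a new vertex, so V′ = 2E = 60.
Each original edge survives, and each old vertex of degree d contributes d new edges; summing degrees gives Σd = 2E, so E′ = E + 2E = 3E = 90.
Each original face survives and each original vertex becomes one new face: F′ = F + V = 32.

32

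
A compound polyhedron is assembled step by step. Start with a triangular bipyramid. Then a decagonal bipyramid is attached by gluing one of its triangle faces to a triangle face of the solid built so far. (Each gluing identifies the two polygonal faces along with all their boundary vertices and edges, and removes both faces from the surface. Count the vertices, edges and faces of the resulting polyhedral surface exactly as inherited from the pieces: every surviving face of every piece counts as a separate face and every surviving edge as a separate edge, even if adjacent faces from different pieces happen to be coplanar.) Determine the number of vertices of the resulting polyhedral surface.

A triangular bipyramid: V=5, E=9, F=6.
Attach a decagonal bipyramid (V=12, E=30, F=20) along a 3-gon: merge 3 vertices and 3 edges, delete both glued faces → V=14, E=36, F=24.
Check: V − E + F = 14 − 36 + 24 = 2.

14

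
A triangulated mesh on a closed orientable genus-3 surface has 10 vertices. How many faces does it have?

28

χ = 2 − 2·3 = -4, and every face is a triangle so 3F = 2E.
V − E + F = -4 with E = 3F/2 gives 10 − (3/2 − 1)·F = -4, so F = 28 and E = 42.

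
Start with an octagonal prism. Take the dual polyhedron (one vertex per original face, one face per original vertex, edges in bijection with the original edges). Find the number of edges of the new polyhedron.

24

The base solid has V = 16, E = 24, F = 10.
The dual swaps V and F and preserves E: V′ = F = 10, E′ = E = 24, F′ = V = 16.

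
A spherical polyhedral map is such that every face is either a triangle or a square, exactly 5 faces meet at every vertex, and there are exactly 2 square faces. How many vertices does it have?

16

Let x be the number of triangles; then F = 2 + x.
Edge–face incidences: 2E = 4·2 + 3·x = 8 + 3x.
Every vertex has degree 5, so 5V = 2E.
Euler: V − E + F = 2 ⇒ (2E)/5 − E + (2 + x) = 2.
Multiply by 10: 2·(2E) − 5·(2E) + 10·(2 + x) = 20, i.e. 20 + 10x − 3·(8 + 3x) = 20.
Collecting terms: x − 4 = 20, so x = 24.
Then 2E = 8 + 3·24 = 80, so E = 40, V = 2E/5 = 16, F = 2 + 24 = 26.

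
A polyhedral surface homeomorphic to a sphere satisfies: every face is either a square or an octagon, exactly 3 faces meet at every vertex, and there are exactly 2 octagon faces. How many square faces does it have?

8

Let x be the number of squares; then F = 2 + x.
Edge–face incidences: 2E = 8·2 + 4·x = 16 + 4x.
Every vertex has degree 3, so 3V = 2E.
Euler: V − E + F = 2 ⇒ (2E)/3 − E + (2 + x) = 2.
Multiply by 6: 2·(2E) − 3·(2E) + 6·(2 + x) = 12, i.e. 12 + 6x − (16 + 4x) = 12.
Collecting terms: 2x − 4 = 12, so 2x = 16, so x = 8.
Then 2E = 16 + 4·8 = 48, so E = 24, V = 2E/3 = 16, F = 2 + 8 = 10.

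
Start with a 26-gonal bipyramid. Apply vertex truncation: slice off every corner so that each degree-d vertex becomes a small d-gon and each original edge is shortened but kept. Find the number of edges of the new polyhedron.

234

The base solid has V = 28, E = 78, F = 52.
Truncation replaces each original edge-end by a new vertex, so V′ = 2E = 156.
Each original edge survives, and each old vertex of degree d contributes d new edges; summing degrees gives Σd = 2E, so E′ = E + 2E = 3E = 234.
Each original face survives and each original vertex becomes one new face: F′ = F + V = 80.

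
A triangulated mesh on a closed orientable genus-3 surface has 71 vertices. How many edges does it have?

225

χ = 2 − 2·3 = -4, and every face is a triangle so 3F = 2E.
V − E + F = -4 with E = 3F/2 gives 71 − (3/2 − 1)·F = -4, so F = 150 and E = 225.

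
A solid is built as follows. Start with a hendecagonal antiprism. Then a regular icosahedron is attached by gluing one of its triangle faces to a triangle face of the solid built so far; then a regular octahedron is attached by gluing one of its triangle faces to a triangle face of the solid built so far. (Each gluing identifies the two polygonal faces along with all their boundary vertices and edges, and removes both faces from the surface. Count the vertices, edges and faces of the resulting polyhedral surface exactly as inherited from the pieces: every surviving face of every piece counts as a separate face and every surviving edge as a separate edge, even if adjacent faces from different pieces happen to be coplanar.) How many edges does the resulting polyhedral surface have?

A hendecagonal antiprism: V=22, E=44, F=24.
Attach a regular icosahedron (V=12, E=30, F=20) along a 3-gon: merge 3 vertices and 3 edges, delete both glued faces → V=31, E=71, F=42.
Attach a regular octahedron (V=6, E=12, F=8) along a 3-gon: merge 3 vertices and 3 edges, delete both glued faces → V=34, E=80, F=48.
Check: V − E + F = 34 − 80 + 48 = 2.

80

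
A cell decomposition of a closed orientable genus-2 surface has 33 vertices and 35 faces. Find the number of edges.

70

For a closed orientable surface of genus 2, χ = 2 − 2·2 = -2.
E = V + F − (-2) = 33 + 35 − (-2) = 70.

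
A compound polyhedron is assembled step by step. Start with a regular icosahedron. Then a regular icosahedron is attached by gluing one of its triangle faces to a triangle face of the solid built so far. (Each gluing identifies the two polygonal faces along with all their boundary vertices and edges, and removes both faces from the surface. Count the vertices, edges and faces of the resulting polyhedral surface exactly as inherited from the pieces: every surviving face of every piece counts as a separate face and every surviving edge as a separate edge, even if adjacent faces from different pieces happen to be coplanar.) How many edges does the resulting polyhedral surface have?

57

A regular icosahedron: V=12, E=30, F=20.
Attach a regular icosahedron (V=12, E=30, F=20) along a 3-gon: merge 3 vertices and 3 edges, delete both glued faces → V=21, E=57, F=38.
Check: V − E + F = 21 − 57 + 38 = 2.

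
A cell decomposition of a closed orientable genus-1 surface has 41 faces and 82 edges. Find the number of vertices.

For a closed orientable surface of genus 1, χ = 2 − 2·1 = 0.
V = 0 + E − F = 0 + 82 − 41 = 41.

41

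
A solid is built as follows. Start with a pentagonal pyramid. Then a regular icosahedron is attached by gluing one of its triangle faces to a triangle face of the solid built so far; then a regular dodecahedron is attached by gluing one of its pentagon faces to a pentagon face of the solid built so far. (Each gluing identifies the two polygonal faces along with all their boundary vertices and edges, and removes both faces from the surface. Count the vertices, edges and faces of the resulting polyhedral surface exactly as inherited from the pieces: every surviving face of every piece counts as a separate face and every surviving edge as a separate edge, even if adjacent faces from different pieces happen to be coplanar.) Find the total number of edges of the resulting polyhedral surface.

62

A pentagonal pyramid: V=6, E=10, F=6.
Attach a regular icosahedron (V=12, E=30, F=20) along a 3-gon: merge 3 vertices and 3 edges, delete both glued faces → V=15, E=37, F=24.
Attach a regular dodecahedron (V=20, E=30, F=12) along a 5-gon: merge 5 vertices and 5 edges, delete both glued faces → V=30, E=62, F=34.
Check: V − E + F = 30 − 62 + 34 = 2.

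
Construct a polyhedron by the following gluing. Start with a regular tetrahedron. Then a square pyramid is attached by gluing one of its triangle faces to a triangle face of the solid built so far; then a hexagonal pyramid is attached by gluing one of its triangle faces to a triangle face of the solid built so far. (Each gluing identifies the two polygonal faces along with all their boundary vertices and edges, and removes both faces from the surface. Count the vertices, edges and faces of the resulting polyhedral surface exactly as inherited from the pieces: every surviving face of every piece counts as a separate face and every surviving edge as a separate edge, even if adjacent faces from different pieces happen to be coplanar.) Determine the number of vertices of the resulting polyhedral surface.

A regular tetrahedron: V=4, E=6, F=4.
Attach a square pyramid (V=5, E=8, F=5) along a 3-gon: merge 3 vertices and 3 edges, delete both glued faces → V=6, E=11, F=7.
Attach a hexagonal pyramid (V=7, E=12, F=7) along a 3-gon: merge 3 vertices and 3 edges, delete both glued faces → V=10, E=20, F=12.
Check: V − E + F = 10 − 20 + 12 = 2.

10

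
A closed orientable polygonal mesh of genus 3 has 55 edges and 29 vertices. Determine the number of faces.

For a closed orientable surface of genus 3, χ = 2 − 2·3 = -4.
F = -4 − V + E = -4 − 29 + 55 = 22.

22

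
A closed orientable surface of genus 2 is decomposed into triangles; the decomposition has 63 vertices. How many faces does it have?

χ = 2 − 2·2 = -2, and every face is a triangle so 3F = 2E.
V − E + F = -2 with E = 3F/2 gives 63 − (3/2 − 1)·F = -2, so F = 130 and E = 195.

130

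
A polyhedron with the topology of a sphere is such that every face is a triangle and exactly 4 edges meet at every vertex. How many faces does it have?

Each face has 3 edges and each edge borders two faces, so 2E = 3F.
Each vertex has degree 4, so 4V = 2E and hence V = 3F/4.
Euler: V − E + F = 2 ⇒ (3F/4) − (3F/2) + F = 2.
Multiply by 8: (6 − 12 + 8)F = 16, i.e. 2F = 16.
So F = 8, E = 3·8/2 = 12, V = 3·8/4 = 6.

8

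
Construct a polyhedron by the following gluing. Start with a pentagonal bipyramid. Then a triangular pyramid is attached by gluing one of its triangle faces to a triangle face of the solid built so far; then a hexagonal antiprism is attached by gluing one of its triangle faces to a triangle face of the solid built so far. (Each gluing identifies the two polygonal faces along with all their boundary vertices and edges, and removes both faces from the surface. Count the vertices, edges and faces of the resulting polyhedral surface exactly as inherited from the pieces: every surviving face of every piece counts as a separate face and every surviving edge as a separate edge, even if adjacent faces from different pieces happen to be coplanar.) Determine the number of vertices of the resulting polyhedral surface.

A pentagonal bipyramid: V=7, E=15, F=10.
Attach a triangular pyramid (V=4, E=6, F=4) along a 3-gon: merge 3 vertices and 3 edges, delete both glued faces → V=8, E=18, F=12.
Attach a hexagonal antiprism (V=12, E=24, F=14) along a 3-gon: merge 3 vertices and 3 edges, delete both glued faces → V=17, E=39, F=24.
Check: V − E + F = 17 − 39 + 24 = 2.

17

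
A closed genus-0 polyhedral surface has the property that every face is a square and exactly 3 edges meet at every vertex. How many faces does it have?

Each face has 4 edges and each edge borders two faces, so 2E = 4F.
Each vertex has degree 3, so 3V = 2E and hence V = 4F/3.
Euler: V − E + F = 2 ⇒ (4F/3) − (4F/2) + F = 2.
Multiply by 6: (8 − 12 + 6)F = 12, i.e. 2F = 12.
So F = 6, E = 4·6/2 = 12, V = 4·6/3 = 8.

6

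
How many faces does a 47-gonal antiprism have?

An antiprism on an n-gon has two n-gon caps and 2n triangles: V = 2·47 = 94, E = 4·47 = 188, F = 2·47 + 2 = 96.

96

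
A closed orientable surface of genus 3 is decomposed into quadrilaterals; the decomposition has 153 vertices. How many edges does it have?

314

χ = 2 − 2·3 = -4, and every face is a square so 4F = 2E.
V − E + F = -4 with E = 4F/2 gives 153 − (4/2 − 1)·F = -4, so F = 157 and E = 314.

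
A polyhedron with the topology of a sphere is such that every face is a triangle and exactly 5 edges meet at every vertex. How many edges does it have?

Each face has 3 edges and each edge borders two faces, so 2E = 3F.
Each vertex has degree 5, so 5V = 2E and hence V = 3F/5.
Euler: V − E + F = 2 ⇒ (3F/5) − (3F/2) + F = 2.
Multiply by 10: (6 − 15 + 10)F = 20, i.e. 1F = 20.
So F = 20, E = 3·20/2 = 30, V = 3·20/5 = 12.

30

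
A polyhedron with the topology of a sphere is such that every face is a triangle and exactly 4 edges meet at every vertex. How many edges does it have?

Each face has 3 edges and each edge borders two faces, so 2E = 3F.
Each vertex has degree 4, so 4V = 2E and hence V = 3F/4.
Euler: V − E + F = 2 ⇒ (3F/4) − (3F/2) + F = 2.
Multiply by 8: (6 − 12 + 8)F = 16, i.e. 2F = 16.
So F = 8, E = 3·8/2 = 12, V = 3·8/4 = 6.

12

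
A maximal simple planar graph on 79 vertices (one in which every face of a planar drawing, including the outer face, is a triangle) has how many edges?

231

In a plane triangulation 3F = 2E and V − E + F = 2, so E = 3V − 6 = 3·79 − 6 = 231.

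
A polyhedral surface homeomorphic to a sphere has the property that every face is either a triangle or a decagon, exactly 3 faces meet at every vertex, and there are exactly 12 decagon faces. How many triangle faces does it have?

20

Let x be the number of triangles; then F = 12 + x.
Edge–face incidences: 2E = 10·12 + 3·x = 120 + 3x.
Every vertex has degree 3, so 3V = 2E.
Euler: V − E + F = 2 ⇒ (2E)/3 − E + (12 + x) = 2.
Multiply by 6: 2·(2E) − 3·(2E) + 6·(12 + x) = 12, i.e. 72 + 6x − (120 + 3x) = 12.
Collecting terms: 3x − 48 = 12, so 3x = 60, so x = 20.
Then 2E = 120 + 3·20 = 180, so E = 90, V = 2E/3 = 60, F = 12 + 20 = 32.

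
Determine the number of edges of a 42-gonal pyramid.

84

A pyramid on an n-gon base has one n-gon and n triangles: V = 42 + 1 = 43, E = 2·42 = 84, F = 42 + 1 = 43.
Check: V − E + F = 43 − 84 + 43 = 2.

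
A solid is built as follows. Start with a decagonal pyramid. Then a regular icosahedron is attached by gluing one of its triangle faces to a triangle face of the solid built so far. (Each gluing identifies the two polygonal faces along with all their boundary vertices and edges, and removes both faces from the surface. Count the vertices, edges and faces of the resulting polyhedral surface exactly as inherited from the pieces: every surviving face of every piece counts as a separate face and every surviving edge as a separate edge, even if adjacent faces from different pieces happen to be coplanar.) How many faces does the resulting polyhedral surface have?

29

A decagonal pyramid: V=11, E=20, F=11.
Attach a regular icosahedron (V=12, E=30, F=20) along a 3-gon: merge 3 vertices and 3 edges, delete both glued faces → V=20, E=47, F=29.
Check: V − E + F = 20 − 47 + 29 = 2.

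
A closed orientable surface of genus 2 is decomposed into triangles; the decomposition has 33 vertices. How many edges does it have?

105

χ = 2 − 2·2 = -2, and every face is a triangle so 3F = 2E.
V − E + F = -2 with E = 3F/2 gives 33 − (3/2 − 1)·F = -2, so F = 70 and E = 105.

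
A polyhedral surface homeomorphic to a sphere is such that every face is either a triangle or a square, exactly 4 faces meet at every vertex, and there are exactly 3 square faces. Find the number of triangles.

8

Let x be the number of triangles; then F = 3 + x.
Edge–face incidences: 2E = 4·3 + 3·x = 12 + 3x.
Every vertex has degree 4, so 4V = 2E.
Euler: V − E + F = 2 ⇒ (2E)/4 − E + (3 + x) = 2.
Multiply by 8: 2·(2E) − 4·(2E) + 8·(3 + x) = 16, i.e. 24 + 8x − 2·(12 + 3x) = 16.
Collecting terms: 2x = 16, so x = 8.
Then 2E = 12 + 3·8 = 36, so E = 18, V = 2E/4 = 9, F = 3 + 8 = 11.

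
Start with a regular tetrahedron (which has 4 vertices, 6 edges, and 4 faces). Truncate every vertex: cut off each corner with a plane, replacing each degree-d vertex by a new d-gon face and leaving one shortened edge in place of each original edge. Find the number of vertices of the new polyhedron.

12

Truncation replaces each original edge-end by a new vertex, so V′ = 2E = 12.
Each original edge survives, and each old vertex of degree d contributes d new edges; summing degrees gives Σd = 2E, so E′ = E + 2E = 3E = 18.
Each original face survives and each original vertex becomes one new face: F′ = F + V = 8.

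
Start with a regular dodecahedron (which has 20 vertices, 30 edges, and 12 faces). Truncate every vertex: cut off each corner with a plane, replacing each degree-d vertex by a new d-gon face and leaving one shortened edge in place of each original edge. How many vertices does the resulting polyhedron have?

60

Truncation replaces each original edge-end by a new vertex, so V′ = 2E = 60.
Each original edge survives, and each old vertex of degree d contributes d new edges; summing degrees gives Σd = 2E, so E′ = E + 2E = 3E = 90.
Each original face survives and each original vertex becomes one new face: F′ = F + V = 32.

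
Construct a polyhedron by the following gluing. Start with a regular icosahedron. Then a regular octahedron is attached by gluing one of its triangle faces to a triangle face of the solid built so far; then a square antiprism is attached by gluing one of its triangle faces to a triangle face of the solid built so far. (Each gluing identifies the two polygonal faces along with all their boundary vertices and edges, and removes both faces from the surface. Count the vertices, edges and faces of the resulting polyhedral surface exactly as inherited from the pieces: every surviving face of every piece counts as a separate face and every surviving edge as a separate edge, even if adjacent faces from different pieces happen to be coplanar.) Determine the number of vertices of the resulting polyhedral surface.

A regular icosahedron: V=12, E=30, F=20.
Attach a regular octahedron (V=6, E=12, F=8) along a 3-gon: merge 3 vertices and 3 edges, delete both glued faces → V=15, E=39, F=26.
Attach a square antiprism (V=8, E=16, F=10) along a 3-gon: merge 3 vertices and 3 edges, delete both glued faces → V=20, E=52, F=34.
Check: V − E + F = 20 − 52 + 34 = 2.

20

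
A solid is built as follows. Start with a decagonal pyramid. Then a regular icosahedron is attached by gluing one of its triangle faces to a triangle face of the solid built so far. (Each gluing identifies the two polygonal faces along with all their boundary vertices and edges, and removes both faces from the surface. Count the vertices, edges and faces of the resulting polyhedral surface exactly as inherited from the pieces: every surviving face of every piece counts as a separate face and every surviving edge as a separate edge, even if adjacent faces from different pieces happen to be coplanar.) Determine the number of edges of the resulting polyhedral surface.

47

A decagonal pyramid: V=11, E=20, F=11.
Attach a regular icosahedron (V=12, E=30, F=20) along a 3-gon: merge 3 vertices and 3 edges, delete both glued faces → V=20, E=47, F=29.
Check: V − E + F = 20 − 47 + 29 = 2.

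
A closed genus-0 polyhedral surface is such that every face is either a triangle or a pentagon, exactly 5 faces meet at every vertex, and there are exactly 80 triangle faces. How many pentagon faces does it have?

12

Let x be the number of pentagons; then F = 80 + x.
Edge–face incidences: 2E = 3·80 + 5·x = 240 + 5x.
Every vertex has degree 5, so 5V = 2E.
Euler: V − E + F = 2 ⇒ (2E)/5 − E + (80 + x) = 2.
Multiply by 10: 2·(2E) − 5·(2E) + 10·(80 + x) = 20, i.e. 800 + 10x − 3·(240 + 5x) = 20.
Collecting terms: −5x + 80 = 20, so −5x = −60, so x = 12.
Then 2E = 240 + 5·12 = 300, so E = 150, V = 2E/5 = 60, F = 80 + 12 = 92.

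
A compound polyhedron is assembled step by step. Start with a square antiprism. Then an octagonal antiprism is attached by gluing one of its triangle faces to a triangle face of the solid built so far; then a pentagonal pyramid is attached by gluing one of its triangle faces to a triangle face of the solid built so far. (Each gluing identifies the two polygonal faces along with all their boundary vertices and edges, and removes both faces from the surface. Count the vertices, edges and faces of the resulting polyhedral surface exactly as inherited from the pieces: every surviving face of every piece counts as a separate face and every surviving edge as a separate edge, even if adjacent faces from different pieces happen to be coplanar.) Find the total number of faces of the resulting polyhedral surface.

A square antiprism: V=8, E=16, F=10.
Attach an octagonal antiprism (V=16, E=32, F=18) along a 3-gon: merge 3 vertices and 3 edges, delete both glued faces → V=21, E=45, F=26.
Attach a pentagonal pyramid (V=6, E=10, F=6) along a 3-gon: merge 3 vertices and 3 edges, delete both glued faces → V=24, E=52, F=30.
Check: V − E + F = 24 − 52 + 30 = 2.

30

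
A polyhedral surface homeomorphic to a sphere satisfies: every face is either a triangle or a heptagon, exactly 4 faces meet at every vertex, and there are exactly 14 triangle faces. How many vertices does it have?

14

Let x be the number of heptagons; then F = 14 + x.
Edge–face incidences: 2E = 3·14 + 7·x = 42 + 7x.
Every vertex has degree 4, so 4V = 2E.
Euler: V − E + F = 2 ⇒ (2E)/4 − E + (14 + x) = 2.
Multiply by 8: 2·(2E) − 4·(2E) + 8·(14 + x) = 16, i.e. 112 + 8x − 2·(42 + 7x) = 16.
Collecting terms: −6x + 28 = 16, so −6x = −12, so x = 2.
Then 2E = 42 + 7·2 = 56, so E = 28, V = 2E/4 = 14, F = 14 + 2 = 16.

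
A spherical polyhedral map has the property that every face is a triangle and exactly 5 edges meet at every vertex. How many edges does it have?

30

Each face has 3 edges and each edge borders two faces, so 2E = 3F.
Each vertex has degree 5, so 5V = 2E and hence V = 3F/5.
Euler: V − E + F = 2 ⇒ (3F/5) − (3F/2) + F = 2.
Multiply by 10: (6 − 15 + 10)F = 20, i.e. 1F = 20.
So F = 20, E = 3·20/2 = 30, V = 3·20/5 = 12.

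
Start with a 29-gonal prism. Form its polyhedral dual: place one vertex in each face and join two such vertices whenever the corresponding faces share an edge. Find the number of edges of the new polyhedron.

The base solid has V = 58, E = 87, F = 31.
The dual swaps V and F and preserves E: V′ = F = 31, E′ = E = 87, F′ = V = 58.

87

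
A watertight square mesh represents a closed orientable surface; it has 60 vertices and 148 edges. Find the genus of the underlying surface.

8

Every face is a square and each edge borders two faces, so 4F = 2·148, giving F = 74.
χ = V − E + F = 60 − 148 + 74 = -14.
For a closed orientable surface χ = 2 − 2g, so g = (2 − (-14))/2 = 8.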